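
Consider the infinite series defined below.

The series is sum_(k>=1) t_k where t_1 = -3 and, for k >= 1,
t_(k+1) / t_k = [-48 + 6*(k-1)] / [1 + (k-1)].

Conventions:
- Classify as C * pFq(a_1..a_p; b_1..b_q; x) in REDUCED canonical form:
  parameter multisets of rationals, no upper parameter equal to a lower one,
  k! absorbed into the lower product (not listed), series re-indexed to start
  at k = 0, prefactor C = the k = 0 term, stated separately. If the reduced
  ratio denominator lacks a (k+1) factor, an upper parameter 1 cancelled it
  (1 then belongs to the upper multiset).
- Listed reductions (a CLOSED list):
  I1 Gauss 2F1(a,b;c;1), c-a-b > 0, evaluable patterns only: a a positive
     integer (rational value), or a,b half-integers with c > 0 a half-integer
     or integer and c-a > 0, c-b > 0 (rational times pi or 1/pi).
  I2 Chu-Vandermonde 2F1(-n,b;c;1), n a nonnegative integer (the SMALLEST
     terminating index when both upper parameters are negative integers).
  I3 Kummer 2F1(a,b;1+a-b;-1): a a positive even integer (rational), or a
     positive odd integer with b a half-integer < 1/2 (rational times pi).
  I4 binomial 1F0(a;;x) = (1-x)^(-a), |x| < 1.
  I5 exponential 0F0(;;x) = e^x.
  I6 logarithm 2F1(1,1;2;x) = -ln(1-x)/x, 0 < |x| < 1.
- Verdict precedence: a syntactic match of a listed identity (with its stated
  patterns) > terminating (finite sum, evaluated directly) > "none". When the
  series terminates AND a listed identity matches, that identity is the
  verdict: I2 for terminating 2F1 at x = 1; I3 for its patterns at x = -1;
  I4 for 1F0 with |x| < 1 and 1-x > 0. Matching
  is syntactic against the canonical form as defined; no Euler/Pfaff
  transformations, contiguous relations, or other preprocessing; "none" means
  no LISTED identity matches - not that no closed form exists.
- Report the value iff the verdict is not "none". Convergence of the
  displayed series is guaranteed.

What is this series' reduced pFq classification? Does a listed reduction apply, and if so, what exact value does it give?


With C = -3: the canonical form is 1F0(-8; -; 6). Verdict: terminating - the sum ends at index 8 because -8 is a negative integer; exact evaluation follows. Its exact value is -1171875.

Structural cue: t_0 = -3 here, and the expanded ratio factors over Q; C = -3, roots give parameters.
Adjacent-term ratio: r(k) = 6 * (k-8) / [(k+1)] - rational in k. x = 6; t_0 = -3; negate the roots.


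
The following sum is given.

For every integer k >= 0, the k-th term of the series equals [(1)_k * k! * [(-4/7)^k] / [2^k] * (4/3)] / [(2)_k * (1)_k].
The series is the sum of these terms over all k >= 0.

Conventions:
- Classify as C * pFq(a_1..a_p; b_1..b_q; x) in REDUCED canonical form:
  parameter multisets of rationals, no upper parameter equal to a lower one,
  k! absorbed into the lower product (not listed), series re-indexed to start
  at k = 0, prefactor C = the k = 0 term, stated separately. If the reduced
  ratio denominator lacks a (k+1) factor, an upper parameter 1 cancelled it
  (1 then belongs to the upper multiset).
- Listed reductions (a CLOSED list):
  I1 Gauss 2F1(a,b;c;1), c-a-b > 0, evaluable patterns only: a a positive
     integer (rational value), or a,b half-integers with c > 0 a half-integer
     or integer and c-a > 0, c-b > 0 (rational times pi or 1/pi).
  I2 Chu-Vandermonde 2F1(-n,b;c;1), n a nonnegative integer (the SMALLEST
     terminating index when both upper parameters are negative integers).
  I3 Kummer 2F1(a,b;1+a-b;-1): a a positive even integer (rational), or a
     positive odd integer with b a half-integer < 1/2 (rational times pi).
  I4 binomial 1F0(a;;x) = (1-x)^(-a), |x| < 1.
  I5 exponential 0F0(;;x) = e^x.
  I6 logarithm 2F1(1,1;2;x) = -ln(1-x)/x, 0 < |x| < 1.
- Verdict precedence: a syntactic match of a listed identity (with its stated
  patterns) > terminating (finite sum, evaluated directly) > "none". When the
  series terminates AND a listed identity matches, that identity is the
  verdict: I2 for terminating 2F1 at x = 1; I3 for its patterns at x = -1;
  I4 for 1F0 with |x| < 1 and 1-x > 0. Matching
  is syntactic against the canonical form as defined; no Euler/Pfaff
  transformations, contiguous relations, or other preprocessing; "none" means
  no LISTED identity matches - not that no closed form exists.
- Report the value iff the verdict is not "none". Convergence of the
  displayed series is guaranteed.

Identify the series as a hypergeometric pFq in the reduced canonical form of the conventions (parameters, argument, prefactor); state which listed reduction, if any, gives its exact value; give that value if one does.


First insight: t_0 = 4/3 here, and the factorial ratio (prefactor 4/3) (k+a-1)!/(a-1)! is a rising factorial (a)_k.
Term ratio: r(k) = (-2/7) * (k+1) (k+1) / [(k+2) (k+1)] - poly over poly, x = (-2/7) from leading terms; C = 4/3 at k = 0.

Prefactor 4/3, argument -2/7: 2F1 with upper {1, 1} over lower {2}. Verdict: the logarithmic series (I6) applies (the logarithm: parameters (1,1;2), x = -2/7). Hence: (14/3) * ln(9/7).


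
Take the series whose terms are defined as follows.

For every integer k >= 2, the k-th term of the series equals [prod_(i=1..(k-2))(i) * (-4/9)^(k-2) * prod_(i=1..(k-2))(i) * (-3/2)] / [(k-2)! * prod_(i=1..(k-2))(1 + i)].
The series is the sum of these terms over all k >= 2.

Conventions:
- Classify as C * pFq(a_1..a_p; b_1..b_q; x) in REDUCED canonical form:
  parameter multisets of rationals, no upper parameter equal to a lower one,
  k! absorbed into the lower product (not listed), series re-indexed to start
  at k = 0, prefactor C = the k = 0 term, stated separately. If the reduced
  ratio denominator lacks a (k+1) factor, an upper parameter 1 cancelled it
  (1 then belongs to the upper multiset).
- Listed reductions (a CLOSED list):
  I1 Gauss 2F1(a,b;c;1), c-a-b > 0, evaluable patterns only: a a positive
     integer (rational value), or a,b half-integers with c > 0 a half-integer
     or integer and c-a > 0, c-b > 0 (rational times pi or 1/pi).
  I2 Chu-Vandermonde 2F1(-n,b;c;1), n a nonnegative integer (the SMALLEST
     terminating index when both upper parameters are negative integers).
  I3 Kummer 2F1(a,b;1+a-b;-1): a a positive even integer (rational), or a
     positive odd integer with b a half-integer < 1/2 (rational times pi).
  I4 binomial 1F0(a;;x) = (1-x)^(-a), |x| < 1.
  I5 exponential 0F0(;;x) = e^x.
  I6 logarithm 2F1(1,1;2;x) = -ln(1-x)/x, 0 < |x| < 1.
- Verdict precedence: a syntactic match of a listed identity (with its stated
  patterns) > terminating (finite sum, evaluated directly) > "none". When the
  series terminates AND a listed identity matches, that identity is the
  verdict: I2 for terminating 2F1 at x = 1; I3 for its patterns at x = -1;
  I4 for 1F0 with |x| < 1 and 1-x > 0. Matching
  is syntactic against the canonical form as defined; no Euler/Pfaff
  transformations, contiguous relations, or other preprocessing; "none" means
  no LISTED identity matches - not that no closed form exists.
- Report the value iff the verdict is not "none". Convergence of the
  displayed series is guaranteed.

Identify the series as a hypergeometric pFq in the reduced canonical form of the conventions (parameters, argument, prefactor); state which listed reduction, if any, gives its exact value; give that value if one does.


First insight: x = (-4/9) and the lower running product (C = -3/2) is a rising factorial.
Step ratio: r(k) = (-4/9) * (k+1) (k+1) / [(k+2) (k+1)] - rational in k. x = (-4/9); t_0 = -3/2; negate the roots.

The series (x = -4/9) is 2F1: upper {1, 1}, lower {2}, prefactor -3/2. Verdict: this is the logarithmic series (I6) (the logarithm: parameters (1,1;2), x = -4/9). Value: (-27/8) * ln(13/9).


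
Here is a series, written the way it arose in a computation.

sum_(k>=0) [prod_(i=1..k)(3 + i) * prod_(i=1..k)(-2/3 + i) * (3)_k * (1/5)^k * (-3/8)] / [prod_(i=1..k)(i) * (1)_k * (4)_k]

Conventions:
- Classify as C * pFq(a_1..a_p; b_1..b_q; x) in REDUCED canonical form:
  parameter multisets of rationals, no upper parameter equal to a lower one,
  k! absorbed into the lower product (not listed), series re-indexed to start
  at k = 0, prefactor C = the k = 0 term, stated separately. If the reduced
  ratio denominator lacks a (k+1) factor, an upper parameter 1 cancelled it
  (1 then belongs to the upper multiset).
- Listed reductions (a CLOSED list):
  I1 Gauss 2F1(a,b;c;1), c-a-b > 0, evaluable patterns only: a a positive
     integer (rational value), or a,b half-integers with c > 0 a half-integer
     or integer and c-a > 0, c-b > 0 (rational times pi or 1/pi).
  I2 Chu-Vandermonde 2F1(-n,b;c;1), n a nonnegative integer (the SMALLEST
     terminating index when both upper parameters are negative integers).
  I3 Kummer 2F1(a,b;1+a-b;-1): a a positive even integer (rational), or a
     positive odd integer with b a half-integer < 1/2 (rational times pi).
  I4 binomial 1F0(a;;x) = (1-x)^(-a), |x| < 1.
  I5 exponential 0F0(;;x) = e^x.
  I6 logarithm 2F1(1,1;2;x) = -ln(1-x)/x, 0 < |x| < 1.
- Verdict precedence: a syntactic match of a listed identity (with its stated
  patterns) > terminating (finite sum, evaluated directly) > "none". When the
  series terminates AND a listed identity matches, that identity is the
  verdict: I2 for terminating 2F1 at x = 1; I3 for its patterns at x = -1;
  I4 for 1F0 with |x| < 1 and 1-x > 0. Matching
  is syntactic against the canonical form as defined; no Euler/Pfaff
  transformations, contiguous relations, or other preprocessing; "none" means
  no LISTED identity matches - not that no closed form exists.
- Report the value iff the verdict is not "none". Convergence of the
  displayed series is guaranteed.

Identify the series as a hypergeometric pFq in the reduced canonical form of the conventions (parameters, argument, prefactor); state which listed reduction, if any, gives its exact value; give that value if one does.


This is -3/8 * 2F1(1/3, 3; 1; 1/5) in reduced canonical form. Verdict: none. A 2F1 with upper {1/3, 3} fits none of I1-I6 at x = 1/5; the sum runs forever.

The tell: with t_0 = -3/8, the running product (C = -3/8, x = 1/5) telescopes to a rising factorial.
Consecutive-term ratio: r(k) = (1/5) * (k+1/3) (k+3) / [(k+1) (k+1)] - rational; roots negated = parameters, x = (1/5), C = -3/8.


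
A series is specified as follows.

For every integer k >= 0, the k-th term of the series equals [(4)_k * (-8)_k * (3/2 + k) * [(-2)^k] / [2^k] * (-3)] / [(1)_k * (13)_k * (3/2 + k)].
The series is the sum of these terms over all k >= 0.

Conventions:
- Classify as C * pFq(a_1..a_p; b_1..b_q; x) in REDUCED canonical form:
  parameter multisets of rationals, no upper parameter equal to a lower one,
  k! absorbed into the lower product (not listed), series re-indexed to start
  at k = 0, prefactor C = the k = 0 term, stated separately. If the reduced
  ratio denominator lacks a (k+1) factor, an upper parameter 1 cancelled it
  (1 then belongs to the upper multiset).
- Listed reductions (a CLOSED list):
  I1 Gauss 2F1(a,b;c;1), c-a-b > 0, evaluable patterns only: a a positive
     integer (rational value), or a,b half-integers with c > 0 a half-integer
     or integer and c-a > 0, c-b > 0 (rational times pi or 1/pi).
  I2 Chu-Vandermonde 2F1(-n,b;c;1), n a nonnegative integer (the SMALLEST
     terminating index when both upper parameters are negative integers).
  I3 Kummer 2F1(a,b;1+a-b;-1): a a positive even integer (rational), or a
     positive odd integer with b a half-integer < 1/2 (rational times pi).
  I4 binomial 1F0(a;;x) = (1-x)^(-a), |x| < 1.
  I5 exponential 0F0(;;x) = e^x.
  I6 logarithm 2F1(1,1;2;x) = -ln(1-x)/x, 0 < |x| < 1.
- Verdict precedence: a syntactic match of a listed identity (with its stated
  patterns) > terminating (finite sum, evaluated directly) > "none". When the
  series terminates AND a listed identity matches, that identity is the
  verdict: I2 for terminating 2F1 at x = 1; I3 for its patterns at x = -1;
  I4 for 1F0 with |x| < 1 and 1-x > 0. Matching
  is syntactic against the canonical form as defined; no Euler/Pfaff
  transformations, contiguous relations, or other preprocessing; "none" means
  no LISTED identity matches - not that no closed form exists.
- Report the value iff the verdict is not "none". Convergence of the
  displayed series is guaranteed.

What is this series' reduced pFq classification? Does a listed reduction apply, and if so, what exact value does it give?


Canonical form: C = -3 times 2F1 with upper {-8, 4}, lower {13}, x = -1. Verdict: the Kummer evaluation I3 applies (x = -1; c = 13 equals 1+a-b for upper {-8, 4}: listed pattern). Hence: -33.

The tell: t_0 being -3, the two k-th powers (prefactor -3) combine into one argument.
Ratio: r(k) = (-1) * (k-8) (k+4) / [(k+13) (k+1)] - poly over poly, x = (-1) from leading terms; C = -3 at k = 0.


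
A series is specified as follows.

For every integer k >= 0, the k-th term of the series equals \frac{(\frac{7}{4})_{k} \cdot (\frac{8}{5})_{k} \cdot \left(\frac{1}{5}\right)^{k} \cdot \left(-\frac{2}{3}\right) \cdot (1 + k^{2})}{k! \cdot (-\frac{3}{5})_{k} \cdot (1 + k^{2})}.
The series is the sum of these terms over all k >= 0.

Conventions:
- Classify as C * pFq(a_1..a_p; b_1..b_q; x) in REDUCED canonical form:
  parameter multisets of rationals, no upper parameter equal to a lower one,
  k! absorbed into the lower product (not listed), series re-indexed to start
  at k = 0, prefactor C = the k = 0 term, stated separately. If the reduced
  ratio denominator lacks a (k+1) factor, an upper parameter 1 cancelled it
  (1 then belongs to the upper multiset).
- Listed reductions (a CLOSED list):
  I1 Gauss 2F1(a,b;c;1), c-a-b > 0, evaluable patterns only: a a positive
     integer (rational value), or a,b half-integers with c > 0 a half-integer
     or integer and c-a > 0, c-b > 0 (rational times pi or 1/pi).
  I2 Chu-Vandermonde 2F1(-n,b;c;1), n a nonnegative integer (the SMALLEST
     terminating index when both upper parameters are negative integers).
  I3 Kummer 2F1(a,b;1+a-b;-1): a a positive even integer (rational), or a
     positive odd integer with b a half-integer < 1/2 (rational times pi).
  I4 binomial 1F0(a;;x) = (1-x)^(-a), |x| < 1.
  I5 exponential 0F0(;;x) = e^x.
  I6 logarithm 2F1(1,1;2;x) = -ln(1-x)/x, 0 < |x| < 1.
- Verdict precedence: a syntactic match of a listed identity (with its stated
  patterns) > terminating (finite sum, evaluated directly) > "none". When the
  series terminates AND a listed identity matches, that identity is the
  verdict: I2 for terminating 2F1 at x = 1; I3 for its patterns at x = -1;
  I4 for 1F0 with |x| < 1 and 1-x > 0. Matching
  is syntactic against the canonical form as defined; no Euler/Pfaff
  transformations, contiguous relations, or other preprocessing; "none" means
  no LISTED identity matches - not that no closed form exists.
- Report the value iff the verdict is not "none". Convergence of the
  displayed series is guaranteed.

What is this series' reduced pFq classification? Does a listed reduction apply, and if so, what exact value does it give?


Prefactor -\frac{2}{3}, argument \frac{1}{5}: 2F1 with upper {\frac{8}{5}, \frac{7}{4}} over lower {-\frac{3}{5}}. Verdict: none (x = \frac{1}{5}): each listed identity misses the multisets {\frac{8}{5}, \frac{7}{4}} ; {-\frac{3}{5}}.

First insight: with t_0 = -\frac{2}{3}, the factor k^2 + 1 cancels (top and bottom), leaving prefactor -2/3.
Consecutive-term ratio: r(k) = \frac{1}{5} * (k+\frac{8}{5}) (k+\frac{7}{4}) / [(k-\frac{3}{5}) (k+1)] - rational; roots negated = parameters, x = \frac{1}{5}, C = -\frac{2}{3}.


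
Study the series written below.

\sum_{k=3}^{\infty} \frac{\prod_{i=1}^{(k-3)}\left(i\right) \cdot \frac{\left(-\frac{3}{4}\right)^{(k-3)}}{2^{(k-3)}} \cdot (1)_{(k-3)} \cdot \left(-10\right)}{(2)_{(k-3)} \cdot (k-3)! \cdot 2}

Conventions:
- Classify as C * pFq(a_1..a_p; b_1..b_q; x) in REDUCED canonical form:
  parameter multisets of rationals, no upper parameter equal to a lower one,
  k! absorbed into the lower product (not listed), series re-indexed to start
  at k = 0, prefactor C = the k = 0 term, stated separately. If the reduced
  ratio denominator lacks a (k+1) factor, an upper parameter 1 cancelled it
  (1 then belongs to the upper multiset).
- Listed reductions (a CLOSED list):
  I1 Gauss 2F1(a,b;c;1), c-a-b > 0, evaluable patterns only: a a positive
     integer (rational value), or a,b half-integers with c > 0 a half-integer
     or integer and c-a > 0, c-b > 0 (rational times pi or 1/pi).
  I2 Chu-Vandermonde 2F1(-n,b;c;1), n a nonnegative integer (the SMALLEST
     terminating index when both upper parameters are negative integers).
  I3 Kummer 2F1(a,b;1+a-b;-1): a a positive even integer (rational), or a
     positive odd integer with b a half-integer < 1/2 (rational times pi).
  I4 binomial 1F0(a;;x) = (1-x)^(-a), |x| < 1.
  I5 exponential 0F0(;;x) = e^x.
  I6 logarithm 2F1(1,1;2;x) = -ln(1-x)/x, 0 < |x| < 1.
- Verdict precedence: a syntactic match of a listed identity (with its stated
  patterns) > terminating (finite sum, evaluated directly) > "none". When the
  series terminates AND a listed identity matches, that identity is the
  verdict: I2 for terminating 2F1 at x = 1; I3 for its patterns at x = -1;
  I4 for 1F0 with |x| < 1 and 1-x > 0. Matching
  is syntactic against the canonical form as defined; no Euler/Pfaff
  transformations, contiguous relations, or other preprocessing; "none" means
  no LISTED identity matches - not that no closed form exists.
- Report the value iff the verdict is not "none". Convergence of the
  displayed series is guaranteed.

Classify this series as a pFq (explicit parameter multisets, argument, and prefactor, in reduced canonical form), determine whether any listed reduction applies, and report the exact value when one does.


x = -\frac{3}{8} here; the reduced form reads 2F1, upper {1, 1}, lower {2}, C = -5. Verdict at x = -\frac{3}{8}: the I6 logarithm reduction matches (the logarithm: parameters (1,1;2), x = -\frac{3}{8}). Hence: \left(-\frac{40}{3}\right) \cdot \ln\left(\frac{11}{8}\right).

Structural cue: t_0 being -5, the two k-th powers (C = -5) combine into one argument.
Consecutive-term ratio: r(k) = -\frac{3}{8} * (k+1) (k+1) / [(k+2) (k+1)] ; factor over Q: parameters, x = -\frac{3}{8}, and C = -5.


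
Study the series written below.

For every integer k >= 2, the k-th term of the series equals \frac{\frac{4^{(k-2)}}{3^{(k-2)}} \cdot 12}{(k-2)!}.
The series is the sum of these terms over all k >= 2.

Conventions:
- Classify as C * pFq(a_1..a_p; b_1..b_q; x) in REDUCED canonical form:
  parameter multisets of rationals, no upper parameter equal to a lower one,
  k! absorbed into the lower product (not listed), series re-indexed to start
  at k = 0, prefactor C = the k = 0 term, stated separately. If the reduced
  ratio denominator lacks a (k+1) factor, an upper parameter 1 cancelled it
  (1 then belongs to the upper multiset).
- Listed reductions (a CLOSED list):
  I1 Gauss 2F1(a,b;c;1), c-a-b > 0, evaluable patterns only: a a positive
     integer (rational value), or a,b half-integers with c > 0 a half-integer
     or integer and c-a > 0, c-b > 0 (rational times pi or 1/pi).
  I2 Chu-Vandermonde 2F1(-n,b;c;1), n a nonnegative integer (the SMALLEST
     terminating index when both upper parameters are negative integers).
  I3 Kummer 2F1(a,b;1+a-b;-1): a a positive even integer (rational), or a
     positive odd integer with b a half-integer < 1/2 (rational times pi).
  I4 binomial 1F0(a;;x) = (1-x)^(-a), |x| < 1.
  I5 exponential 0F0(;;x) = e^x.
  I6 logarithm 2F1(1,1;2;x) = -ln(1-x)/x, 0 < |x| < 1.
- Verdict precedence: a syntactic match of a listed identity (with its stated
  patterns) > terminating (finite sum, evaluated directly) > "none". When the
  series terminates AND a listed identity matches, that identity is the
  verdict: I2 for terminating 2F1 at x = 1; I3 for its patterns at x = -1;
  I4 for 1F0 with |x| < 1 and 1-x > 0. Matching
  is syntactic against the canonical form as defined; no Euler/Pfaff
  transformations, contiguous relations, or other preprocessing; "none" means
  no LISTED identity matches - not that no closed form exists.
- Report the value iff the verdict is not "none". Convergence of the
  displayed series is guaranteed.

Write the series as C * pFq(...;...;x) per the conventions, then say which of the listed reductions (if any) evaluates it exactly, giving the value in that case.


x = \frac{4}{3} here; the reduced form reads 0F0, upper {-}, lower {-}, C = 12. Verdict (x = \frac{4}{3}): the exponential series (I5) applies (the 0F0 exponential series at x = \frac{4}{3}). Sum: 12 \cdot e^{\frac{4}{3}}.

Key observation: t_0 being 12, the two geometric factors (C = 12) combine into one argument.
Term ratio: r(k) = \frac{4}{3} * 1 / [(k+1)] - rational; roots negated = parameters, x = \frac{4}{3}, C = 12.


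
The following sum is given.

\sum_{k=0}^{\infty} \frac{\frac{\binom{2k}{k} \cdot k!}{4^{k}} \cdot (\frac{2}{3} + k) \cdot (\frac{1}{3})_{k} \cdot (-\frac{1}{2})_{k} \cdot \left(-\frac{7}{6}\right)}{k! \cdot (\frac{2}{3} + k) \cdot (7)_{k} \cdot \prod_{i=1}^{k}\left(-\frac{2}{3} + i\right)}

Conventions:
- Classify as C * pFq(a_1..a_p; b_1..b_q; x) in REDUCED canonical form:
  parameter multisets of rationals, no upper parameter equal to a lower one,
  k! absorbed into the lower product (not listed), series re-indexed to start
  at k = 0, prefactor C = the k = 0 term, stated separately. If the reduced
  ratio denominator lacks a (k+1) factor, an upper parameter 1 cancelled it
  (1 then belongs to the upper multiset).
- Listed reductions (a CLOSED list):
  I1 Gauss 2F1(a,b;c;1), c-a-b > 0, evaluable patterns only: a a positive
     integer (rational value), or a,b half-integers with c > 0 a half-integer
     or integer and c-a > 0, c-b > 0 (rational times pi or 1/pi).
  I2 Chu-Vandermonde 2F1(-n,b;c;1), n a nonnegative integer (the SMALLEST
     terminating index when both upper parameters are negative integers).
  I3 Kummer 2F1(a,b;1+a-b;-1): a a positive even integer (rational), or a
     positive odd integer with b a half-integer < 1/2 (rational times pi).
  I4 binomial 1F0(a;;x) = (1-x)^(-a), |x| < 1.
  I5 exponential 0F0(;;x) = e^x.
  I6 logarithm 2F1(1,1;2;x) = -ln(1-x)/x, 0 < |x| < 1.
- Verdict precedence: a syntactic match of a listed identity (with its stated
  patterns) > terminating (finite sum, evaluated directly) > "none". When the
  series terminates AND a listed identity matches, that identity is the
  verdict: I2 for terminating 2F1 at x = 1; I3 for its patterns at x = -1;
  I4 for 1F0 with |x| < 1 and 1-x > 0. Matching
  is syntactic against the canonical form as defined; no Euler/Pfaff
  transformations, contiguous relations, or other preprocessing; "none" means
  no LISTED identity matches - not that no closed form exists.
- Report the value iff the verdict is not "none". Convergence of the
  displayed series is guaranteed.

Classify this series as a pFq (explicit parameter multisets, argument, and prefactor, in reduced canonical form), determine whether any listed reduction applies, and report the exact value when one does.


x = 1 here; the reduced form reads 2F1, upper {-\frac{1}{2}, \frac{1}{2}}, lower {7}, C = -\frac{7}{6}. Verdict: this is Gauss's theorem I1 (half-integer case) (x = 1; upper {-\frac{1}{2}, \frac{1}{2}} half-integers, c = 7 in the evaluable pattern). Exact value: \left(-\frac{1048576}{297297}\right) / \pi.

Key observation: t_0 = -\frac{7}{6} here, and the lower running product (C = -7/6, x = 1) is a rising factorial.
Adjacent-term ratio: r(k) = 1 * (k-\frac{1}{2}) (k+\frac{1}{2}) / [(k+7) (k+1)] - rational in k. x = 1; t_0 = -\frac{7}{6}; negate the roots.


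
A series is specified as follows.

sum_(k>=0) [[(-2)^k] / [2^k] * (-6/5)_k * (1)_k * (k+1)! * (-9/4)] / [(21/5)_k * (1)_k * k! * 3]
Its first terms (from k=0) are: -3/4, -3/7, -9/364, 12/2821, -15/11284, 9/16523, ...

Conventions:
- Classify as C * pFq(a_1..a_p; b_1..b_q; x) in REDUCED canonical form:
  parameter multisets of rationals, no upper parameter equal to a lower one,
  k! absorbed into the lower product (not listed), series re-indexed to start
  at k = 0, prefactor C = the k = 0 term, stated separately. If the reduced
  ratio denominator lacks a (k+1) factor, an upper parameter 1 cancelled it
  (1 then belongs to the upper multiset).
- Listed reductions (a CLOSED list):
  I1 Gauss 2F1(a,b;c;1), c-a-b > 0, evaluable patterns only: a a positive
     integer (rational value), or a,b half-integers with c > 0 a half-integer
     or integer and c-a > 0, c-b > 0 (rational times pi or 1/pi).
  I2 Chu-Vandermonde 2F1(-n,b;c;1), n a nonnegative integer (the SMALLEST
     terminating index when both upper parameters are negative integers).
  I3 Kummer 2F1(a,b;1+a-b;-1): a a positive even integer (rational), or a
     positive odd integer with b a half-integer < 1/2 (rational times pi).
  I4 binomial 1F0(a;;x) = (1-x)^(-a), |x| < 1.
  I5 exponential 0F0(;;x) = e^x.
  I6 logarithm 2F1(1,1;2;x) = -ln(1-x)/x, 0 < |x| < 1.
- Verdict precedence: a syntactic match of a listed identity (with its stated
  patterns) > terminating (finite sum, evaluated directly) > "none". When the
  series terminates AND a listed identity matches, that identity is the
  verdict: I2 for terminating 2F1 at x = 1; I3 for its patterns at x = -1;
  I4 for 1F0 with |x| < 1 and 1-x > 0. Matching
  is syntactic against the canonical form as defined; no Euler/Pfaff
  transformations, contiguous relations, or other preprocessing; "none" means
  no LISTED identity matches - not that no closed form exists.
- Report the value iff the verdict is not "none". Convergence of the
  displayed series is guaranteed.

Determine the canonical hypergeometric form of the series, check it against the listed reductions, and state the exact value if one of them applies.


The series (x = -1) is 2F1: upper {-6/5, 2}, lower {21/5}, prefactor -3/4. Verdict at x = -1: Kummer's theorem (I3) matches (x = -1; c = 21/5 equals 1+a-b for upper {-6/5, 2}: listed pattern). Sum: -6/5.

Key observation: t_0 being -3/4, the two k-th powers (C = -3/4) combine into one argument.
Step ratio: r(k) = (-1) * (k-6/5) (k+2) / [(k+21/5) (k+1)] - rational in k. x = (-1); t_0 = -3/4; negate the roots.


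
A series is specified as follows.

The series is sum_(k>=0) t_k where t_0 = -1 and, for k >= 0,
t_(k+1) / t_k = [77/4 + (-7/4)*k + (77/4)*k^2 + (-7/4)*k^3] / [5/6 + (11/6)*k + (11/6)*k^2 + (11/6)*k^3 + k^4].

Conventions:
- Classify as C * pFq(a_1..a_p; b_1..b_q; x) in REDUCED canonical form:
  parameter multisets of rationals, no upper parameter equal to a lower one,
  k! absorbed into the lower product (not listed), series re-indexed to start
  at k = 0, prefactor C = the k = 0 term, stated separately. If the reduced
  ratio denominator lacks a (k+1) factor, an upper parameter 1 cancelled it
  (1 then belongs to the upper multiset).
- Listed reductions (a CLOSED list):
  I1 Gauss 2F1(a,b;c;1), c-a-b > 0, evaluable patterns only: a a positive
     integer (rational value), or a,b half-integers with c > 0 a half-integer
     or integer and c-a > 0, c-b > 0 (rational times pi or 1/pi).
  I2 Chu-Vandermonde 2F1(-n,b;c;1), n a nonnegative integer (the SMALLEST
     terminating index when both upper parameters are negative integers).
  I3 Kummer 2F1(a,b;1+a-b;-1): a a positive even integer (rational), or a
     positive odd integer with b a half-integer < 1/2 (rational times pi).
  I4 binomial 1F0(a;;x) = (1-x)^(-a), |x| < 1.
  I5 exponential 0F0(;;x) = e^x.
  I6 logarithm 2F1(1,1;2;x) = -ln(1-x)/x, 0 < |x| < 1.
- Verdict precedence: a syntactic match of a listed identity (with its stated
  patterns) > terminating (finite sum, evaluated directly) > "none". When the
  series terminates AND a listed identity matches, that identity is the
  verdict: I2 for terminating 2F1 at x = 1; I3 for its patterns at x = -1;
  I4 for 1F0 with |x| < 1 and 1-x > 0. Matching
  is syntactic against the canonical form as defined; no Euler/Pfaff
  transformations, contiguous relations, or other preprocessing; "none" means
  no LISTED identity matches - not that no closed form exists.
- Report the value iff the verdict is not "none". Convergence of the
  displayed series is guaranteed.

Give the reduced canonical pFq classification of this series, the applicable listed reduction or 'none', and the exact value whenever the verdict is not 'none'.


With C = -1: the canonical form is 1F1(-11; 5/6; -7/4). Verdict: terminating - upper -11 stops the sum at k = 11; the 12 terms are added exactly. Its exact value is -1635527888264770577113/2501268731323648000.

Key step: t_0 being -1, cancel k^2 + 1 from the displayed ratio first; then prefactor -1.
Term ratio: r(k) = (-7/4) * (k-11) / [(k+5/6) (k+1)] ; factor over Q: parameters, x = (-7/4), and C = -1.


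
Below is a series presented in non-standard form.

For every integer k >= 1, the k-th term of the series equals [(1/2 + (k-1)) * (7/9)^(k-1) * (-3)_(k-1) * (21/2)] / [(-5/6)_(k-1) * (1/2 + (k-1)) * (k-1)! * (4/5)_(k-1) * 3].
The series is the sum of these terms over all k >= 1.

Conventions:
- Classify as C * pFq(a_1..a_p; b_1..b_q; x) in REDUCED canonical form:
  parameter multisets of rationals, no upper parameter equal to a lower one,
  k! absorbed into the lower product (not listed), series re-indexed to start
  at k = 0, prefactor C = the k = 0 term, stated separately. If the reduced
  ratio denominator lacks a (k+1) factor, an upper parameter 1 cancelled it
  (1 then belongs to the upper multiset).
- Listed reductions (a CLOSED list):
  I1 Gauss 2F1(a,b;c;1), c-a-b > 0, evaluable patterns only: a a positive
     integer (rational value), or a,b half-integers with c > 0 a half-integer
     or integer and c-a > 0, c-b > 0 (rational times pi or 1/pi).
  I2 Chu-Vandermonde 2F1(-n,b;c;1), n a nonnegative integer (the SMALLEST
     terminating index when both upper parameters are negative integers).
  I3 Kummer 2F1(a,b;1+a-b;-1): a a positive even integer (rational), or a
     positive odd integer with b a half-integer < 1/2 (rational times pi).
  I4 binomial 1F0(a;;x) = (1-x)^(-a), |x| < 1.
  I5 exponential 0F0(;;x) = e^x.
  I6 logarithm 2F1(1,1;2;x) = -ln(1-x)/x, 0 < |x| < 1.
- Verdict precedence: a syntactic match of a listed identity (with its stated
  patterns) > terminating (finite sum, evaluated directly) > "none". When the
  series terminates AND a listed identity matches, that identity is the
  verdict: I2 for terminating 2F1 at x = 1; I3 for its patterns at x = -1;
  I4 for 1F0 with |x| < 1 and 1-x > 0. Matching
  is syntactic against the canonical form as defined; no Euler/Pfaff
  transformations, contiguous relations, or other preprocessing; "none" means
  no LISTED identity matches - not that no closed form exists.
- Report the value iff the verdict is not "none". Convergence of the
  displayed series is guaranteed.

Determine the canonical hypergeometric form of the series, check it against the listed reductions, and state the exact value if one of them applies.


This is 7/2 * 1F2(-3; -5/6, 4/5; 7/9) in reduced canonical form. Verdict: terminating at k = 3: the factor (-3)_k kills every later term; summing the 4 survivors is exact. Hence: -13111/972.

First insight: from the first term 7/2: the constant factors (prefactor 7/2) combine into one prefactor.
Term ratio: r(k) = (7/9) * (k-3) / [(k-5/6) (k+4/5) (k+1)] - rational; roots negated = parameters, x = (7/9), C = 7/2.


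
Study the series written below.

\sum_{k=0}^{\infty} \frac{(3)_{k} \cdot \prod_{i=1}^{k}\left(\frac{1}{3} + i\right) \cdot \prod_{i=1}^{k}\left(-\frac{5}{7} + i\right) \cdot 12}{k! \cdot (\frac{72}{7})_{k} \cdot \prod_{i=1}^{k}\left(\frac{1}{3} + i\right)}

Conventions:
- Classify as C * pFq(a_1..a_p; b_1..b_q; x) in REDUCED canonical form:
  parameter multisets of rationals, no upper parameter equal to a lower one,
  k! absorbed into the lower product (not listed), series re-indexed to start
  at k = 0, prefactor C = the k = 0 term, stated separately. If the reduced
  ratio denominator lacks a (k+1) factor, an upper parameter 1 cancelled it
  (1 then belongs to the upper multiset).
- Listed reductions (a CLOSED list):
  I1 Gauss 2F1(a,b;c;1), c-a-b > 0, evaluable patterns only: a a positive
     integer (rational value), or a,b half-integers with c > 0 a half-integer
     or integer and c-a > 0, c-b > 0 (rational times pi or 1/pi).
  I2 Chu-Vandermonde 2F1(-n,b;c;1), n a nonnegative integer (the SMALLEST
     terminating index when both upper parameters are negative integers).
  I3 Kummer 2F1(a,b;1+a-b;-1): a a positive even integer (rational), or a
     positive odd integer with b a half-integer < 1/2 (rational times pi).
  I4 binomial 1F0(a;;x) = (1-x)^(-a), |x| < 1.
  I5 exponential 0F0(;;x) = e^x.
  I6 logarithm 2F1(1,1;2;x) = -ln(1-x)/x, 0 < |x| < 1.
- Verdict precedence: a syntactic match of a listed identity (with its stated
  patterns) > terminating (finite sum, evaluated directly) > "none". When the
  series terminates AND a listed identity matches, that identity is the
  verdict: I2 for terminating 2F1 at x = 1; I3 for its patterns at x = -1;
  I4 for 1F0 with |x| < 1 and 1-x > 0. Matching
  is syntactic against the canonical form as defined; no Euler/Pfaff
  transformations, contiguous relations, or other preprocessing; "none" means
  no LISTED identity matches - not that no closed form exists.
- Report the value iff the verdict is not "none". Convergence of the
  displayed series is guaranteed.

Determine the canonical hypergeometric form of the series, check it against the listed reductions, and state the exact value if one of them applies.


At argument 1: a 2F1 with upper {\frac{2}{7}, 3}, lower {\frac{72}{7}}, scaled by C = 12. Verdict: this is Gauss's theorem (I1) (x = 1: the Gamma ratio telescopes since c-a-b = 7 > 0 and a = 3 in Z>0). Value: \frac{32045}{2401}.

First insight: x = 1 and the running product (C = 12) telescopes to a rising factorial.
Ratio: r(k) = 1 * (k+\frac{2}{7}) (k+3) / [(k+\frac{72}{7}) (k+1)] - rational in k, leading ratio 1; with t_0 = 12, classification follows.


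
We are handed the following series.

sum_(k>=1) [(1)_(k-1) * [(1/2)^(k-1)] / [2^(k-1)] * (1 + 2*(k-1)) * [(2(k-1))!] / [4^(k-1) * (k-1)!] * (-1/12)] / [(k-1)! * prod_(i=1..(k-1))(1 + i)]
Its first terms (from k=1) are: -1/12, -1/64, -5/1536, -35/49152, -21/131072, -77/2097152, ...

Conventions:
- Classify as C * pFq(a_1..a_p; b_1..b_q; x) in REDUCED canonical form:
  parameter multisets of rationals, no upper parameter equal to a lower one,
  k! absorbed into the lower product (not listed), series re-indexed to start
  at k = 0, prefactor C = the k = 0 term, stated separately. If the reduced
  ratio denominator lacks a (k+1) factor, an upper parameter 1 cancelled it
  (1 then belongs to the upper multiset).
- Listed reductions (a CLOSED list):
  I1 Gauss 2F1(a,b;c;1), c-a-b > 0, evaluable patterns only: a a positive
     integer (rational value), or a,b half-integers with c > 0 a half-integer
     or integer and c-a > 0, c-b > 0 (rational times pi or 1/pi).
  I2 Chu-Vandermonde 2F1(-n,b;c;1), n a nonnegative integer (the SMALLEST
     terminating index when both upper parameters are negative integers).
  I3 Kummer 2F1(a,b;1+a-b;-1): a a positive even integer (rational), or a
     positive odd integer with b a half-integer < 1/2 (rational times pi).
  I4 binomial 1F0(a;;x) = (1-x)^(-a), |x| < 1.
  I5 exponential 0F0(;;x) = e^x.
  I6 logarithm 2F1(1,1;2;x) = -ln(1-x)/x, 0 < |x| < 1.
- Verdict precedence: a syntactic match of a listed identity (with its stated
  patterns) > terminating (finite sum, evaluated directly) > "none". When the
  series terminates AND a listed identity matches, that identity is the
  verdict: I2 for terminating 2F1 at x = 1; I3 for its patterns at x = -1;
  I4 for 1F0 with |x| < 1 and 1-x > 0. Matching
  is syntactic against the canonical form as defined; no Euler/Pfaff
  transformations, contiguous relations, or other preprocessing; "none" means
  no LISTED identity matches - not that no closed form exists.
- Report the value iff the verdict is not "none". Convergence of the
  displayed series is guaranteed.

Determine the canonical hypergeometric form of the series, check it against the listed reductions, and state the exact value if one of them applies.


With C = -1/12: the canonical form is 2F1(1, 3/2; 2; 1/4). Verdict: no listed reduction: x = 1/4 and upper {1, 3/2} fail every I1-I6 pattern.

First insight: with t_0 = -1/12, the lower running product (C = -1/12, x = 1/4) is a rising factorial.
Ratio: r(k) = (1/4) * (k+1) (k+3/2) / [(k+2) (k+1)] - rational in k. x = (1/4); t_0 = -1/12; negate the roots.


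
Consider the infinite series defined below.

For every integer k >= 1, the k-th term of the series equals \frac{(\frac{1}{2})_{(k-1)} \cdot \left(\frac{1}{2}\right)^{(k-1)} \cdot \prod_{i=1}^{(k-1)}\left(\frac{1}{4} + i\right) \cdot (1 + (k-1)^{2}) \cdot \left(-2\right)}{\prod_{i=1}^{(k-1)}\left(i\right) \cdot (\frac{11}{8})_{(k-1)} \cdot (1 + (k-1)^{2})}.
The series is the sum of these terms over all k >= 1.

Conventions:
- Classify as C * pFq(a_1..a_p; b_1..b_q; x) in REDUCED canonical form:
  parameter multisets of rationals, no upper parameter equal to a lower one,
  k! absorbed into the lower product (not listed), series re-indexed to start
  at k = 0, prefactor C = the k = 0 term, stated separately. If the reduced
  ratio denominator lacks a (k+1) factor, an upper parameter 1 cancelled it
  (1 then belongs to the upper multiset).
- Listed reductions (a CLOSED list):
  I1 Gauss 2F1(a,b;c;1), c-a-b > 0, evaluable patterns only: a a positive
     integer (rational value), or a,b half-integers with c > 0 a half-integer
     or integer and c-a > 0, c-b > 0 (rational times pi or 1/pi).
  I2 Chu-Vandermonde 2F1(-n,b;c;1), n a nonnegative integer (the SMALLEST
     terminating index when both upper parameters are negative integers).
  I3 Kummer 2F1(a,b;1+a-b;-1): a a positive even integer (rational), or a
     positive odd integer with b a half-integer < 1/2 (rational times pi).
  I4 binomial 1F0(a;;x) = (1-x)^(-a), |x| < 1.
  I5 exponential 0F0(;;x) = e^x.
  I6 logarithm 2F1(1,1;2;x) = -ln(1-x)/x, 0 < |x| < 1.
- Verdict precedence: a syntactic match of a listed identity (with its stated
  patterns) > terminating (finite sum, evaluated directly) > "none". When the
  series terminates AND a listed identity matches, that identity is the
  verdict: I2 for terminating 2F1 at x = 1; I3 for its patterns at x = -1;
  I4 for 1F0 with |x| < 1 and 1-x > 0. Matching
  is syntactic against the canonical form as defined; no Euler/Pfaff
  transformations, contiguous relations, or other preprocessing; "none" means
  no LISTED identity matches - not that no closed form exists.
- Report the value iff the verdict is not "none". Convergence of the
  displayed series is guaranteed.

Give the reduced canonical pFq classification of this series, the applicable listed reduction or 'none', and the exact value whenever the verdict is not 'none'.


With C = -2: the canonical form is 2F1(\frac{1}{2}, \frac{5}{4}; \frac{11}{8}; \frac{1}{2}). Verdict: none (x = \frac{1}{2}): each listed identity misses the multisets {\frac{1}{2}, \frac{5}{4}} ; {\frac{11}{8}}.

First insight: t_0 = -2 here, and the product of the first k integers (prefactor -2) is k!.
Step ratio: r(k) = \frac{1}{2} * (k+\frac{1}{2}) (k+\frac{5}{4}) / [(k+\frac{11}{8}) (k+1)] - rational; roots negated = parameters, x = \frac{1}{2}, C = -2.


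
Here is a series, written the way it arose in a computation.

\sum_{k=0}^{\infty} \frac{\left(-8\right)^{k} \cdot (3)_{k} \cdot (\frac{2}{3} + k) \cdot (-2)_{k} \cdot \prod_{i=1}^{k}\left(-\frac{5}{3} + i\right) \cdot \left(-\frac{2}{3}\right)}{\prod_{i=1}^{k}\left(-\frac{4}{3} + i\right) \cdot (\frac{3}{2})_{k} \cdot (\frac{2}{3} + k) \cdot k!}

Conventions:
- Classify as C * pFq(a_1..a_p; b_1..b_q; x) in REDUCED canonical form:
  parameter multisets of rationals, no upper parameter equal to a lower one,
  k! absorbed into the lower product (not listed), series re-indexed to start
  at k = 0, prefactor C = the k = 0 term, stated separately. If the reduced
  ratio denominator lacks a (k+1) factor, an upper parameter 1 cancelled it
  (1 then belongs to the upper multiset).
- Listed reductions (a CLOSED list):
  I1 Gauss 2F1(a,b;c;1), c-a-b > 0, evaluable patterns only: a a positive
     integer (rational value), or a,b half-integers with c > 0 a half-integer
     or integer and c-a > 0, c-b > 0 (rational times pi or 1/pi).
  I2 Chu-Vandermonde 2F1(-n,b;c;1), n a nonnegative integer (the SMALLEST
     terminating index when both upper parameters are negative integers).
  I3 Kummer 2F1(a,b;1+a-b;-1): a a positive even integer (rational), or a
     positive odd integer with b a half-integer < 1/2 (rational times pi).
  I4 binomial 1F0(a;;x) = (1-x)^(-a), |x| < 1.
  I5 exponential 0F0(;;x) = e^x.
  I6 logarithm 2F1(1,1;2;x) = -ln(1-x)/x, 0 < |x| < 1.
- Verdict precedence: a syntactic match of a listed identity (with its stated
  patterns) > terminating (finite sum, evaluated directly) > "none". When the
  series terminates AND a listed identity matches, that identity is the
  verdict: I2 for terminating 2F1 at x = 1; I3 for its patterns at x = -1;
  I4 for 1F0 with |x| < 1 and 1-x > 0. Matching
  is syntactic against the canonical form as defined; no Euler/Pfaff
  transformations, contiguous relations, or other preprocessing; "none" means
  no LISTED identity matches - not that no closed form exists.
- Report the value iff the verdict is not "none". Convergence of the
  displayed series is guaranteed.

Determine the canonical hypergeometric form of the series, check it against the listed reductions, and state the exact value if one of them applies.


At argument -8: a 3F2 with upper {-2, -\frac{2}{3}, 3}, lower {-\frac{1}{3}, \frac{3}{2}}, scaled by C = -\frac{2}{3}. Verdict: terminating - upper parameter -2 makes this a finite sum (last index 2), evaluated exactly. Value: -\frac{2698}{15}.

Structural cue: with t_0 = -\frac{2}{3}, the running product (C = -2/3, x = -8) telescopes to a rising factorial.
Consecutive-term ratio: r(k) = -8 * (k-2) (k-\frac{2}{3}) (k+3) / [(k-\frac{1}{3}) (k+\frac{3}{2}) (k+1)] ; factor over Q: parameters, x = -8, and C = -\frac{2}{3}.
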